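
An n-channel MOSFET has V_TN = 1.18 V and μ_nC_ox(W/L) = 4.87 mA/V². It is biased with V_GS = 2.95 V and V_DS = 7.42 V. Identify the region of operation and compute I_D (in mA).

V_ov = V_GS − V_TN = 2.95 − 1.18 = 1.77 V.
Since V_DS = 7.42 V ≥ V_ov = 1.77 V, the device is in saturation.
I_D = ½ k_n V_ov² = 0.5 × 4.87 × 1.77² = 7.63 mA.

Saturation; I_D = 7.63 mA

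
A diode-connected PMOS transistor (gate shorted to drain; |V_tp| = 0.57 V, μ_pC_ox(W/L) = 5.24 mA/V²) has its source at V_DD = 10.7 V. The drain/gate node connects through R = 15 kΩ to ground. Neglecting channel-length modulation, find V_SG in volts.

V_SG = 1.07 V

With gate tied to drain, V_SG = V_SD ≥ V_SG − |V_tp|, so the device is in saturation.
KCL at the drain: ½ k_p (V_SG − |V_tp|)² = (V_DD − V_SG)/R.
Let x = V_SG − 0.57. Then 39.3 x² + x − 10.13 = 0, giving x = 0.495 V (positive root), so V_SG = 1.07 V.
I_D = (V_DD − V_SG)/R = (10.7 − 1.07) / 15 = 0.642 mA.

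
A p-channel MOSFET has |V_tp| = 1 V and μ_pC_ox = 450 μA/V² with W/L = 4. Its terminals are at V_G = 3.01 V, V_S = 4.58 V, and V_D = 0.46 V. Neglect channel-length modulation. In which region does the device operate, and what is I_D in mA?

Saturation; I_D = 0.292 mA

V_SG = V_S − V_G = 4.58 − 3.01 = 1.57 V; V_SD = V_S − V_D = 4.58 − 0.46 = 4.12 V.
k_p = μ_pC_ox · (W/L) = 1.8 mA/V².
V_ov = V_SG − |V_tp| = 1.57 − 1 = 0.57 V.
Since V_SD = 4.12 V ≥ V_ov = 0.57 V, the device is in saturation.
I_D = ½ k_p V_ov² = 0.5 × 1.8 × 0.57² = 0.292 mA.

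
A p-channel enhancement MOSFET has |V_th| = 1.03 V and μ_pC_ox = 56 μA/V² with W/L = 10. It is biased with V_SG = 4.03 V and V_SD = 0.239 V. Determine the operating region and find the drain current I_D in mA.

k_p = μ_pC_ox · (W/L) = 0.56 mA/V².
V_ov = V_SG − |V_th| = 4.03 − 1.03 = 3 V.
Since V_SD = 0.239 V < V_ov = 3 V, the device is in the triode region.
I_D = k_p [V_ov · V_SD − ½ V_SD²] = 0.56 × [3 × 0.239 − 0.5 × 0.239²] = 0.386 mA.

Triode; I_D = 0.386 mA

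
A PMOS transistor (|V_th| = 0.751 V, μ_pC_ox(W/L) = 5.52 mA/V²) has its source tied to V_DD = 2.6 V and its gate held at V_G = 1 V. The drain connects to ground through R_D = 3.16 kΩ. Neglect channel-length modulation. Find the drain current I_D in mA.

V_SG = V_DD − V_G = 2.6 − 1 = 1.6 V, so V_ov = 1.6 − 0.751 = 0.849 V.
Assume saturation: I_D = ½ k_p V_ov² = 0.5 × 5.52 × 0.849² = 1.99 mA, giving V_SD = V_DD − I_D R_D = 2.6 − 1.99 × 3.16 = -3.69 V.
But -3.69 V < V_ov = 0.849 V, so the device is actually in triode.
In triode I_D = k_p[V_ov V_SD − ½ V_SD²] and I_D = (V_DD − V_SD)/R_D. Equating: 8.72 V_SD² − 15.81 V_SD + 2.6 = 0, giving V_SD = 0.183 V (the root below V_ov).
I_D = (2.6 − 0.183) / 3.16 = 0.765 mA.

I_D = 0.765 mA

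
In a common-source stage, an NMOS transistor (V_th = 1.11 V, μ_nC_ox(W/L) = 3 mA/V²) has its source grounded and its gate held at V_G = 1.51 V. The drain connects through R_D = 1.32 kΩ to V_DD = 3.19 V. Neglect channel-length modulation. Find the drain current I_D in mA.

V_GS = V_G = 1.51 V, so V_ov = 1.51 − 1.11 = 0.4 V.
Assume saturation: I_D = ½ k_n V_ov² = 0.5 × 3 × 0.4² = 0.24 mA, giving V_DS = V_DD − I_D R_D = 3.19 − 0.24 × 1.32 = 2.87 V.
V_DS = 2.87 V ≥ V_ov = 0.4 V, confirming saturation.

I_D = 0.240 mA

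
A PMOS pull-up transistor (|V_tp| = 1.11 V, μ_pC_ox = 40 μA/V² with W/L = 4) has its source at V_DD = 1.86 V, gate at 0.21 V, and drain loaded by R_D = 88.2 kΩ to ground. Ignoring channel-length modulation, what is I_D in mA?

I_D = 0.0179 mA

V_SG = V_DD − V_G = 1.86 − 0.21 = 1.65 V, so V_ov = 1.65 − 1.11 = 0.54 V.
k_p = μ_pC_ox · (W/L) = 0.16 mA/V².
Assume saturation: I_D = ½ k_p V_ov² = 0.5 × 0.16 × 0.54² = 0.0233 mA, giving V_SD = V_DD − I_D R_D = 1.86 − 0.0233 × 88.2 = -0.198 V.
But -0.198 V < V_ov = 0.54 V, so the device is actually in triode.
In triode I_D = k_p[V_ov V_SD − ½ V_SD²] and I_D = (V_DD − V_SD)/R_D. Equating: 7.06 V_SD² − 8.62 V_SD + 1.86 = 0, giving V_SD = 0.28 V (the root below V_ov).
I_D = (1.86 − 0.28) / 88.2 = 0.0179 mA.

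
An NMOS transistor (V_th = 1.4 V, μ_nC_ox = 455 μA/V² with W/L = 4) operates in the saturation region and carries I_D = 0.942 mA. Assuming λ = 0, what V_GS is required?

V_GS = 2.42 V

k_n = μ_nC_ox · (W/L) = 1.82 mA/V².
In saturation I_D = ½ k_n (V_GS − V_th)², so V_GS − V_th = √(2 I_D / k_n) = √(2 × 0.942 / 1.82) = 1.02 V.
V_GS = 1.4 + 1.02 = 2.42 V.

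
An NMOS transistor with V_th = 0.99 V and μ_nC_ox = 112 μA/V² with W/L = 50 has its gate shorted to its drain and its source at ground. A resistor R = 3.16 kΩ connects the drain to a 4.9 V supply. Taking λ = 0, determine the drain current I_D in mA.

With gate tied to drain, V_GS = V_DS ≥ V_GS − V_th, so the device is in saturation.
k_n = μ_nC_ox · (W/L) = 5.6 mA/V².
KCL at the drain: ½ k_n (V_GS − V_th)² = (V_DD − V_GS)/R.
Let x = V_GS − 0.99. Then 8.85 x² + x − 3.91 = 0, giving x = 0.611 V (positive root), so V_GS = 1.6 V.
I_D = (V_DD − V_GS)/R = (4.9 − 1.6) / 3.16 = 1.04 mA.

I_D = 1.04 mA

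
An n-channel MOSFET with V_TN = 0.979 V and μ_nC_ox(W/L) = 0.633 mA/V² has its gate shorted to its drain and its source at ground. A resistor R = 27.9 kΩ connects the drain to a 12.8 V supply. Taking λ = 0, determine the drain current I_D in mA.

I_D = 0.384 mA

With gate tied to drain, V_GS = V_DS ≥ V_GS − V_TN, so the device is in saturation.
KCL at the drain: ½ k_n (V_GS − V_TN)² = (V_DD − V_GS)/R.
Let x = V_GS − 0.979. Then 8.83 x² + x − 11.82 = 0, giving x = 1.1 V (positive root), so V_GS = 2.08 V.
I_D = (V_DD − V_GS)/R = (12.8 − 2.08) / 27.9 = 0.384 mA.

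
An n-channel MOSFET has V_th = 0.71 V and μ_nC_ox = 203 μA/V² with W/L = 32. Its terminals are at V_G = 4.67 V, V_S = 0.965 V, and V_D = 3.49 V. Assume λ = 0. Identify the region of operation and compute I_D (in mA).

Triode; I_D = 28.4 mA

V_GS = V_G − V_S = 4.67 − 0.965 = 3.71 V; V_DS = V_D − V_S = 3.49 − 0.965 = 2.53 V.
k_n = μ_nC_ox · (W/L) = 6.496 mA/V².
V_ov = V_GS − V_th = 3.71 − 0.71 = 3 V.
Since V_DS = 2.53 V < V_ov = 3 V, the device is in the triode region.
I_D = k_n [V_ov · V_DS − ½ V_DS²] = 6.496 × [3 × 2.53 − 0.5 × 2.53²] = 28.4 mA.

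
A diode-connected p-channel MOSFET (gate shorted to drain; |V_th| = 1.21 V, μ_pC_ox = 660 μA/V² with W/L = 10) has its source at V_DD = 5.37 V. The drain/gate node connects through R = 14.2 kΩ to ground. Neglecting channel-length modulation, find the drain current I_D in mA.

I_D = 0.273 mA

With gate tied to drain, V_SG = V_SD ≥ V_SG − |V_th|, so the device is in saturation.
k_p = μ_pC_ox · (W/L) = 6.6 mA/V².
KCL at the drain: ½ k_p (V_SG − |V_th|)² = (V_DD − V_SG)/R.
Let x = V_SG − 1.21. Then 46.9 x² + x − 4.16 = 0, giving x = 0.287 V (positive root), so V_SG = 1.5 V.
I_D = (V_DD − V_SG)/R = (5.37 − 1.5) / 14.2 = 0.273 mA.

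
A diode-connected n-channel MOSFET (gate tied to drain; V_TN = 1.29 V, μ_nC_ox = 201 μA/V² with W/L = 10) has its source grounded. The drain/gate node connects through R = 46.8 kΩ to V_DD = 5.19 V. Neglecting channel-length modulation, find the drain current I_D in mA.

I_D = 0.0774 mA

With gate tied to drain, V_GS = V_DS ≥ V_GS − V_TN, so the device is in saturation.
k_n = μ_nC_ox · (W/L) = 2.01 mA/V².
KCL at the drain: ½ k_n (V_GS − V_TN)² = (V_DD − V_GS)/R.
Let x = V_GS − 1.29. Then 47 x² + x − 3.9 = 0, giving x = 0.278 V (positive root), so V_GS = 1.57 V.
I_D = (V_DD − V_GS)/R = (5.19 − 1.57) / 46.8 = 0.0774 mA.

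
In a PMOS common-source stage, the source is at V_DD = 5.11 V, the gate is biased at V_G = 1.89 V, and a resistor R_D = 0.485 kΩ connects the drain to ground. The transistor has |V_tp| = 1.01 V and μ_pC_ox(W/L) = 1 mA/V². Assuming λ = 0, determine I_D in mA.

V_SG = V_DD − V_G = 5.11 − 1.89 = 3.22 V, so V_ov = 3.22 − 1.01 = 2.21 V.
Assume saturation: I_D = ½ k_p V_ov² = 0.5 × 1 × 2.21² = 2.44 mA, giving V_SD = V_DD − I_D R_D = 5.11 − 2.44 × 0.485 = 3.93 V.
V_SD = 3.93 V ≥ V_ov = 2.21 V, confirming saturation.

I_D = 2.44 mA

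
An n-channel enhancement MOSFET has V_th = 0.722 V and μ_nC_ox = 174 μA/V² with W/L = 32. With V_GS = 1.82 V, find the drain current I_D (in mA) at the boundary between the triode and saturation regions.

I_D = 3.36 mA

At the boundary V_DS = V_ov = V_GS − V_th = 1.82 − 0.722 = 1.1 V.
k_n = μ_nC_ox · (W/L) = 5.568 mA/V².
I_D = ½ k_n V_ov² = 0.5 × 5.568 × 1.1² = 3.36 mA.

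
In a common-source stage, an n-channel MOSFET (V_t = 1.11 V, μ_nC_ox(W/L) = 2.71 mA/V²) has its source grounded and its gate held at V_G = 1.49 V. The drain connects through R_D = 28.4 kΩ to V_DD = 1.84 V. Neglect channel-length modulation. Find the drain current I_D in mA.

I_D = 0.0624 mA

V_GS = V_G = 1.49 V, so V_ov = 1.49 − 1.11 = 0.38 V.
Assume saturation: I_D = ½ k_n V_ov² = 0.5 × 2.71 × 0.38² = 0.196 mA, giving V_DS = V_DD − I_D R_D = 1.84 − 0.196 × 28.4 = -3.72 V.
But -3.72 V < V_ov = 0.38 V, so the device is actually in triode.
In triode I_D = k_n[V_ov V_DS − ½ V_DS²] and I_D = (V_DD − V_DS)/R_D. Equating: 38.5 V_DS² − 30.25 V_DS + 1.84 = 0, giving V_DS = 0.0665 V (the root below V_ov).
I_D = (1.84 − 0.0665) / 28.4 = 0.0624 mA.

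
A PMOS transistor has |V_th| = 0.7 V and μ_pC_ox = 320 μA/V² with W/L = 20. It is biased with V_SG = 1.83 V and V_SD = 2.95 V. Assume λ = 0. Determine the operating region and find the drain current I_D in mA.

k_p = μ_pC_ox · (W/L) = 6.4 mA/V².
V_ov = V_SG − |V_th| = 1.83 − 0.7 = 1.13 V.
Since V_SD = 2.95 V ≥ V_ov = 1.13 V, the device is in saturation.
I_D = ½ k_p V_ov² = 0.5 × 6.4 × 1.13² = 4.09 mA.

Saturation; I_D = 4.09 mA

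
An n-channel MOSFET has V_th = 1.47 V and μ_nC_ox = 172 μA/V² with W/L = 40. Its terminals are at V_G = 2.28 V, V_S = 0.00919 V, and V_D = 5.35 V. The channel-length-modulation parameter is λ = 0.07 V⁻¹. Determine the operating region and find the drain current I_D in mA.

Saturation; I_D = 3.03 mA

V_GS = V_G − V_S = 2.28 − 0.00919 = 2.27 V; V_DS = V_D − V_S = 5.35 − 0.00919 = 5.34 V.
k_n = μ_nC_ox · (W/L) = 6.88 mA/V².
V_ov = V_GS − V_th = 2.27 − 1.47 = 0.801 V.
Since V_DS = 5.34 V ≥ V_ov = 0.801 V, the device is in saturation.
I_D = ½ k_n V_ov² (1 + λ V_DS) = 0.5 × 6.88 × 0.801² × (1 + 0.07 × 5.34) = 3.03 mA.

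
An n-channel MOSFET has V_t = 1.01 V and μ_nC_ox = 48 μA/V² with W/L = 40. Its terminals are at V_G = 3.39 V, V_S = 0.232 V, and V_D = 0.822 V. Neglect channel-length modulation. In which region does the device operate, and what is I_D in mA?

V_GS = V_G − V_S = 3.39 − 0.232 = 3.16 V; V_DS = V_D − V_S = 0.822 − 0.232 = 0.59 V.
k_n = μ_nC_ox · (W/L) = 1.92 mA/V².
V_ov = V_GS − V_t = 3.16 − 1.01 = 2.15 V.
Since V_DS = 0.59 V < V_ov = 2.15 V, the device is in the triode region.
I_D = k_n [V_ov · V_DS − ½ V_DS²] = 1.92 × [2.15 × 0.59 − 0.5 × 0.59²] = 2.1 mA.

Triode; I_D = 2.10 mA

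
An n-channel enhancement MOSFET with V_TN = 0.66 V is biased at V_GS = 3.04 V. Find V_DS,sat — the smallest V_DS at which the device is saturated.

V_DS,sat = 2.38 V

The boundary between triode and saturation is V_DS = V_GS − V_TN = V_ov.
V_ov = 3.04 − 0.66 = 2.38 V.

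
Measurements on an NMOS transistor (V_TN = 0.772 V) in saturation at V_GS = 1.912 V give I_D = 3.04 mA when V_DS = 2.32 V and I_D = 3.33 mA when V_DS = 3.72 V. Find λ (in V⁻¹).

λ = 0.0809 V⁻¹

With V_GS fixed, I_D ∝ (1 + λ V_DS) in saturation, so I_D2/I_D1 = (1 + λ V_DS2)/(1 + λ V_DS1).
3.33/3.04 = 1.095 = (1 + 3.72 λ)/(1 + 2.32 λ).
Solving: λ (I_D1 V_DS2 − I_D2 V_DS1) = I_D2 − I_D1, so λ = (3.33 − 3.04) / (3.04 × 3.72 − 3.33 × 2.32) = 0.29 / 3.58 = 0.0809 V⁻¹.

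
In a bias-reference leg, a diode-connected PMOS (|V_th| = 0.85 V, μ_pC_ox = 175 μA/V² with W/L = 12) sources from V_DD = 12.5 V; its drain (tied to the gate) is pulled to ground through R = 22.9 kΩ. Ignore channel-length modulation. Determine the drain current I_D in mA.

I_D = 0.479 mA

With gate tied to drain, V_SG = V_SD ≥ V_SG − |V_th|, so the device is in saturation.
k_p = μ_pC_ox · (W/L) = 2.1 mA/V².
KCL at the drain: ½ k_p (V_SG − |V_th|)² = (V_DD − V_SG)/R.
Let x = V_SG − 0.85. Then 24 x² + x − 11.65 = 0, giving x = 0.676 V (positive root), so V_SG = 1.53 V.
I_D = (V_DD − V_SG)/R = (12.5 − 1.53) / 22.9 = 0.479 mA.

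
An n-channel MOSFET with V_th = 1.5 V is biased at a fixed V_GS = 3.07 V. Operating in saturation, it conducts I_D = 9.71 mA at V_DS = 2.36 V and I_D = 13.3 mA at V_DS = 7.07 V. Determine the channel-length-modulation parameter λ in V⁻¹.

λ = 0.0963 V⁻¹

With V_GS fixed, I_D ∝ (1 + λ V_DS) in saturation, so I_D2/I_D1 = (1 + λ V_DS2)/(1 + λ V_DS1).
13.3/9.71 = 1.37 = (1 + 7.07 λ)/(1 + 2.36 λ).
Solving: λ (I_D1 V_DS2 − I_D2 V_DS1) = I_D2 − I_D1, so λ = (13.3 − 9.71) / (9.71 × 7.07 − 13.3 × 2.36) = 3.59 / 37.3 = 0.0963 V⁻¹.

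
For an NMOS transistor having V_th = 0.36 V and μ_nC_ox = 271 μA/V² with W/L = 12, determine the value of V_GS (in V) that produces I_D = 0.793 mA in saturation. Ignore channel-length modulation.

V_GS = 1.06 V

k_n = μ_nC_ox · (W/L) = 3.252 mA/V².
In saturation I_D = ½ k_n (V_GS − V_th)², so V_GS − V_th = √(2 I_D / k_n) = √(2 × 0.793 / 3.252) = 0.698 V.
V_GS = 0.36 + 0.698 = 1.06 V.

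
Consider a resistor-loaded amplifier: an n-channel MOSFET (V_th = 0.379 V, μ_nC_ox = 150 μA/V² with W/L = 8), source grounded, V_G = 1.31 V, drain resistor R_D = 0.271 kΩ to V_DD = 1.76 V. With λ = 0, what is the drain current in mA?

I_D = 0.520 mA

V_GS = V_G = 1.31 V, so V_ov = 1.31 − 0.379 = 0.931 V.
k_n = μ_nC_ox · (W/L) = 1.2 mA/V².
Assume saturation: I_D = ½ k_n V_ov² = 0.5 × 1.2 × 0.931² = 0.52 mA, giving V_DS = V_DD − I_D R_D = 1.76 − 0.52 × 0.271 = 1.62 V.
V_DS = 1.62 V ≥ V_ov = 0.931 V, confirming saturation.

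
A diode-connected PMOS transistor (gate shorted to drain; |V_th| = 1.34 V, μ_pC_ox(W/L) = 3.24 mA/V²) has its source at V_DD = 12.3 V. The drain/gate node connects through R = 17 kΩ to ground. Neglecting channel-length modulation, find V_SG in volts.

With gate tied to drain, V_SG = V_SD ≥ V_SG − |V_th|, so the device is in saturation.
KCL at the drain: ½ k_p (V_SG − |V_th|)² = (V_DD − V_SG)/R.
Let x = V_SG − 1.34. Then 27.5 x² + x − 10.96 = 0, giving x = 0.613 V (positive root), so V_SG = 1.95 V.
I_D = (V_DD − V_SG)/R = (12.3 − 1.95) / 17 = 0.609 mA.

V_SG = 1.95 V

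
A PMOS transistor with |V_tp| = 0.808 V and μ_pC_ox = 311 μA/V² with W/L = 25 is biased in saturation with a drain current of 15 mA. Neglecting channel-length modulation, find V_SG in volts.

k_p = μ_pC_ox · (W/L) = 7.775 mA/V².
In saturation I_D = ½ k_p (V_SG − |V_tp|)², so V_SG − |V_tp| = √(2 I_D / k_p) = √(2 × 15 / 7.775) = 1.96 V.
V_SG = 0.808 + 1.96 = 2.77 V.

V_SG = 2.77 V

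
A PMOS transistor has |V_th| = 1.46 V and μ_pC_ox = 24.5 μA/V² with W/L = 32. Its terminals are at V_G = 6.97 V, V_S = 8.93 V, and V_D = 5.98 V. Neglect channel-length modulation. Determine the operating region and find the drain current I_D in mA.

V_SG = V_S − V_G = 8.93 − 6.97 = 1.96 V; V_SD = V_S − V_D = 8.93 − 5.98 = 2.95 V.
k_p = μ_pC_ox · (W/L) = 0.784 mA/V².
V_ov = V_SG − |V_th| = 1.96 − 1.46 = 0.5 V.
Since V_SD = 2.95 V ≥ V_ov = 0.5 V, the device is in saturation.
I_D = ½ k_p V_ov² = 0.5 × 0.784 × 0.5² = 0.098 mA.

Saturation; I_D = 0.0980 mA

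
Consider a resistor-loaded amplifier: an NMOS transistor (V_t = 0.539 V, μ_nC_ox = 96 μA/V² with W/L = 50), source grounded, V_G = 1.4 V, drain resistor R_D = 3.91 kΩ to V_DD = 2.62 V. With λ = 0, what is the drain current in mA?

I_D = 0.627 mA

V_GS = V_G = 1.4 V, so V_ov = 1.4 − 0.539 = 0.861 V.
k_n = μ_nC_ox · (W/L) = 4.8 mA/V².
Assume saturation: I_D = ½ k_n V_ov² = 0.5 × 4.8 × 0.861² = 1.78 mA, giving V_DS = V_DD − I_D R_D = 2.62 − 1.78 × 3.91 = -4.34 V.
But -4.34 V < V_ov = 0.861 V, so the device is actually in triode.
In triode I_D = k_n[V_ov V_DS − ½ V_DS²] and I_D = (V_DD − V_DS)/R_D. Equating: 9.38 V_DS² − 17.16 V_DS + 2.62 = 0, giving V_DS = 0.168 V (the root below V_ov).
I_D = (2.62 − 0.168) / 3.91 = 0.627 mA.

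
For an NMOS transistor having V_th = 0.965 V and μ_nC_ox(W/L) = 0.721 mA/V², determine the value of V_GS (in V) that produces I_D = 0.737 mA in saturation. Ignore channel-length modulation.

V_GS = 2.39 V

In saturation I_D = ½ k_n (V_GS − V_th)², so V_GS − V_th = √(2 I_D / k_n) = √(2 × 0.737 / 0.721) = 1.43 V.
V_GS = 0.965 + 1.43 = 2.39 V.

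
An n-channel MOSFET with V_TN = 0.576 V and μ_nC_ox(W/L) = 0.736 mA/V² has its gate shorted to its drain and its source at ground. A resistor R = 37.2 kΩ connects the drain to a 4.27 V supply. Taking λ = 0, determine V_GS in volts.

With gate tied to drain, V_GS = V_DS ≥ V_GS − V_TN, so the device is in saturation.
KCL at the drain: ½ k_n (V_GS − V_TN)² = (V_DD − V_GS)/R.
Let x = V_GS − 0.576. Then 13.7 x² + x − 3.694 = 0, giving x = 0.484 V (positive root), so V_GS = 1.06 V.
I_D = (V_DD − V_GS)/R = (4.27 − 1.06) / 37.2 = 0.0863 mA.

V_GS = 1.06 V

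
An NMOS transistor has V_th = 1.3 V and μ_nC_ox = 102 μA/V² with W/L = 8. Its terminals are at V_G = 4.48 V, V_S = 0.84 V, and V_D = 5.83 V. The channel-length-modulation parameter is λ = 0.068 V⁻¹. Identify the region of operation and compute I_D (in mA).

Saturation; I_D = 2.99 mA

V_GS = V_G − V_S = 4.48 − 0.84 = 3.64 V; V_DS = V_D − V_S = 5.83 − 0.84 = 4.99 V.
k_n = μ_nC_ox · (W/L) = 0.816 mA/V².
V_ov = V_GS − V_th = 3.64 − 1.3 = 2.34 V.
Since V_DS = 4.99 V ≥ V_ov = 2.34 V, the device is in saturation.
I_D = ½ k_n V_ov² (1 + λ V_DS) = 0.5 × 0.816 × 2.34² × (1 + 0.068 × 4.99) = 2.99 mA.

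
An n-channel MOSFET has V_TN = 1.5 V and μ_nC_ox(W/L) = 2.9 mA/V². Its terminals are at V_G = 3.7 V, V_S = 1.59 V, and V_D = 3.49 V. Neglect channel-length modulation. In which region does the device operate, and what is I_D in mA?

V_GS = V_G − V_S = 3.7 − 1.59 = 2.11 V; V_DS = V_D − V_S = 3.49 − 1.59 = 1.9 V.
V_ov = V_GS − V_TN = 2.11 − 1.5 = 0.61 V.
Since V_DS = 1.9 V ≥ V_ov = 0.61 V, the device is in saturation.
I_D = ½ k_n V_ov² = 0.5 × 2.9 × 0.61² = 0.54 mA.

Saturation; I_D = 0.540 mA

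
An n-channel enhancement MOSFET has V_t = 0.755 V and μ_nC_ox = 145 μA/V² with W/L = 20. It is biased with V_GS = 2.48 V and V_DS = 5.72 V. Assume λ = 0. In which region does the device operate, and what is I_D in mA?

Saturation; I_D = 4.31 mA

k_n = μ_nC_ox · (W/L) = 2.9 mA/V².
V_ov = V_GS − V_t = 2.48 − 0.755 = 1.73 V.
Since V_DS = 5.72 V ≥ V_ov = 1.73 V, the device is in saturation.
I_D = ½ k_n V_ov² = 0.5 × 2.9 × 1.73² = 4.31 mA.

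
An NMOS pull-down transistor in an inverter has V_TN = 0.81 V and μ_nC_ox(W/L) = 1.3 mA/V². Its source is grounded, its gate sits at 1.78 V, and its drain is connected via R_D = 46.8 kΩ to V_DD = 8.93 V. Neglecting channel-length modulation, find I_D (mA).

V_GS = V_G = 1.78 V, so V_ov = 1.78 − 0.81 = 0.97 V.
Assume saturation: I_D = ½ k_n V_ov² = 0.5 × 1.3 × 0.97² = 0.612 mA, giving V_DS = V_DD − I_D R_D = 8.93 − 0.612 × 46.8 = -19.7 V.
But -19.7 V < V_ov = 0.97 V, so the device is actually in triode.
In triode I_D = k_n[V_ov V_DS − ½ V_DS²] and I_D = (V_DD − V_DS)/R_D. Equating: 30.4 V_DS² − 60.01 V_DS + 8.93 = 0, giving V_DS = 0.162 V (the root below V_ov).
I_D = (8.93 − 0.162) / 46.8 = 0.187 mA.

I_D = 0.187 mA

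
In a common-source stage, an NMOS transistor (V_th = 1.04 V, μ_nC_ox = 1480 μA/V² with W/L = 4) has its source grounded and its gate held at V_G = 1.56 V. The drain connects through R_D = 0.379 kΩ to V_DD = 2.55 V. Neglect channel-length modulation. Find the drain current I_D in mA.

V_GS = V_G = 1.56 V, so V_ov = 1.56 − 1.04 = 0.52 V.
k_n = μ_nC_ox · (W/L) = 5.92 mA/V².
Assume saturation: I_D = ½ k_n V_ov² = 0.5 × 5.92 × 0.52² = 0.8 mA, giving V_DS = V_DD − I_D R_D = 2.55 − 0.8 × 0.379 = 2.25 V.
V_DS = 2.25 V ≥ V_ov = 0.52 V, confirming saturation.

I_D = 0.800 mA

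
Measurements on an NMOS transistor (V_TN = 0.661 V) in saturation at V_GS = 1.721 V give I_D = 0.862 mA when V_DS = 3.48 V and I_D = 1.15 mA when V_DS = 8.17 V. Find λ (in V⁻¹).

λ = 0.0947 V⁻¹

With V_GS fixed, I_D ∝ (1 + λ V_DS) in saturation, so I_D2/I_D1 = (1 + λ V_DS2)/(1 + λ V_DS1).
1.15/0.862 = 1.334 = (1 + 8.17 λ)/(1 + 3.48 λ).
Solving: λ (I_D1 V_DS2 − I_D2 V_DS1) = I_D2 − I_D1, so λ = (1.15 − 0.862) / (0.862 × 8.17 − 1.15 × 3.48) = 0.288 / 3.04 = 0.0947 V⁻¹.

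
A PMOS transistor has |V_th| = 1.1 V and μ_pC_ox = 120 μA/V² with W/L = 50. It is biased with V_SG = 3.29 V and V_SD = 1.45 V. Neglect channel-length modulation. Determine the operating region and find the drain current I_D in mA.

Triode; I_D = 12.7 mA

k_p = μ_pC_ox · (W/L) = 6 mA/V².
V_ov = V_SG − |V_th| = 3.29 − 1.1 = 2.19 V.
Since V_SD = 1.45 V < V_ov = 2.19 V, the device is in the triode region.
I_D = k_p [V_ov · V_SD − ½ V_SD²] = 6 × [2.19 × 1.45 − 0.5 × 1.45²] = 12.7 mA.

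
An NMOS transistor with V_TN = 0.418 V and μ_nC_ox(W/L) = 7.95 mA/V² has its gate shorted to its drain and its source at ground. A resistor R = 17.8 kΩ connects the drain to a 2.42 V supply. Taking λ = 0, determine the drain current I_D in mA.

With gate tied to drain, V_GS = V_DS ≥ V_GS − V_TN, so the device is in saturation.
KCL at the drain: ½ k_n (V_GS − V_TN)² = (V_DD − V_GS)/R.
Let x = V_GS − 0.418. Then 70.8 x² + x − 2.002 = 0, giving x = 0.161 V (positive root), so V_GS = 0.579 V.
I_D = (V_DD − V_GS)/R = (2.42 − 0.579) / 17.8 = 0.103 mA.

I_D = 0.103 mA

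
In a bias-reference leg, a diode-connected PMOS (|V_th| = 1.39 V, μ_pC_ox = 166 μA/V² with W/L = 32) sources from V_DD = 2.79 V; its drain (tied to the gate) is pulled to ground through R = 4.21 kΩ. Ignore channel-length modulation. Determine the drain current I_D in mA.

I_D = 0.258 mA

With gate tied to drain, V_SG = V_SD ≥ V_SG − |V_th|, so the device is in saturation.
k_p = μ_pC_ox · (W/L) = 5.312 mA/V².
KCL at the drain: ½ k_p (V_SG − |V_th|)² = (V_DD − V_SG)/R.
Let x = V_SG − 1.39. Then 11.2 x² + x − 1.4 = 0, giving x = 0.312 V (positive root), so V_SG = 1.7 V.
I_D = (V_DD − V_SG)/R = (2.79 − 1.7) / 4.21 = 0.258 mA.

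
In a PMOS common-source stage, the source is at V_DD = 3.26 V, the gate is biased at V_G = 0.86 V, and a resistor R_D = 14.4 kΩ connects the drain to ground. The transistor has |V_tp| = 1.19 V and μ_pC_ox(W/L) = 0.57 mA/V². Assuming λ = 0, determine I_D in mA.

I_D = 0.203 mA

V_SG = V_DD − V_G = 3.26 − 0.86 = 2.4 V, so V_ov = 2.4 − 1.19 = 1.21 V.
Assume saturation: I_D = ½ k_p V_ov² = 0.5 × 0.57 × 1.21² = 0.417 mA, giving V_SD = V_DD − I_D R_D = 3.26 − 0.417 × 14.4 = -2.75 V.
But -2.75 V < V_ov = 1.21 V, so the device is actually in triode.
In triode I_D = k_p[V_ov V_SD − ½ V_SD²] and I_D = (V_DD − V_SD)/R_D. Equating: 4.1 V_SD² − 10.93 V_SD + 3.26 = 0, giving V_SD = 0.342 V (the root below V_ov).
I_D = (3.26 − 0.342) / 14.4 = 0.203 mA.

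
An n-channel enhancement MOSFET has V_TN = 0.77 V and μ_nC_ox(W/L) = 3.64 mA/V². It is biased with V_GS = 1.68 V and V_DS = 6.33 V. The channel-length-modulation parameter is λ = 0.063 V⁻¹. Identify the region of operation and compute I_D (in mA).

Saturation; I_D = 2.11 mA

V_ov = V_GS − V_TN = 1.68 − 0.77 = 0.91 V.
Since V_DS = 6.33 V ≥ V_ov = 0.91 V, the device is in saturation.
I_D = ½ k_n V_ov² (1 + λ V_DS) = 0.5 × 3.64 × 0.91² × (1 + 0.063 × 6.33) = 2.11 mA.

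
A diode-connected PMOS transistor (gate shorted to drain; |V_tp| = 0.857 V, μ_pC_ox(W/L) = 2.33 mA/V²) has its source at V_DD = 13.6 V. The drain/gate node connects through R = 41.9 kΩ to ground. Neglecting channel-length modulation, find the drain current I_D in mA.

I_D = 0.292 mA

With gate tied to drain, V_SG = V_SD ≥ V_SG − |V_tp|, so the device is in saturation.
KCL at the drain: ½ k_p (V_SG − |V_tp|)² = (V_DD − V_SG)/R.
Let x = V_SG − 0.857. Then 48.8 x² + x − 12.74 = 0, giving x = 0.501 V (positive root), so V_SG = 1.36 V.
I_D = (V_DD − V_SG)/R = (13.6 − 1.36) / 41.9 = 0.292 mA.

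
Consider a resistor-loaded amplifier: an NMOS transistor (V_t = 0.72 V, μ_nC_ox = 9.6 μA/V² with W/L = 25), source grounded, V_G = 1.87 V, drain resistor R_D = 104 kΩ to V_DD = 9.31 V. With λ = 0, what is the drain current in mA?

V_GS = V_G = 1.87 V, so V_ov = 1.87 − 0.72 = 1.15 V.
k_n = μ_nC_ox · (W/L) = 0.24 mA/V².
Assume saturation: I_D = ½ k_n V_ov² = 0.5 × 0.24 × 1.15² = 0.159 mA, giving V_DS = V_DD − I_D R_D = 9.31 − 0.159 × 104 = -7.19 V.
But -7.19 V < V_ov = 1.15 V, so the device is actually in triode.
In triode I_D = k_n[V_ov V_DS − ½ V_DS²] and I_D = (V_DD − V_DS)/R_D. Equating: 12.5 V_DS² − 29.7 V_DS + 9.31 = 0, giving V_DS = 0.371 V (the root below V_ov).
I_D = (9.31 − 0.371) / 104 = 0.0859 mA.

I_D = 0.0859 mA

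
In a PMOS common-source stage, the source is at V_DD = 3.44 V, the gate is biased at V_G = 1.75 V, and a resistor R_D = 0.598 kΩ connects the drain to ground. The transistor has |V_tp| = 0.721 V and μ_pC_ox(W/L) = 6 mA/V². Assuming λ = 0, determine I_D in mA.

I_D = 2.82 mA

V_SG = V_DD − V_G = 3.44 − 1.75 = 1.69 V, so V_ov = 1.69 − 0.721 = 0.969 V.
Assume saturation: I_D = ½ k_p V_ov² = 0.5 × 6 × 0.969² = 2.82 mA, giving V_SD = V_DD − I_D R_D = 3.44 − 2.82 × 0.598 = 1.76 V.
V_SD = 1.76 V ≥ V_ov = 0.969 V, confirming saturation.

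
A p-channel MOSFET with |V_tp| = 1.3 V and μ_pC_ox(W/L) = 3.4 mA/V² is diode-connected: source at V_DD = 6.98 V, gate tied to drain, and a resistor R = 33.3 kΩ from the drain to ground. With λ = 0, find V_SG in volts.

With gate tied to drain, V_SG = V_SD ≥ V_SG − |V_tp|, so the device is in saturation.
KCL at the drain: ½ k_p (V_SG − |V_tp|)² = (V_DD − V_SG)/R.
Let x = V_SG − 1.3. Then 56.6 x² + x − 5.68 = 0, giving x = 0.308 V (positive root), so V_SG = 1.61 V.
I_D = (V_DD − V_SG)/R = (6.98 − 1.61) / 33.3 = 0.161 mA.

V_SG = 1.61 V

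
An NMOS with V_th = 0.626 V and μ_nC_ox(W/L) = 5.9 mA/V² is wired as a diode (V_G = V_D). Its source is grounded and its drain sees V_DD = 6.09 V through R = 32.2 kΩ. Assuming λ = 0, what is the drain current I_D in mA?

I_D = 0.162 mA

With gate tied to drain, V_GS = V_DS ≥ V_GS − V_th, so the device is in saturation.
KCL at the drain: ½ k_n (V_GS − V_th)² = (V_DD − V_GS)/R.
Let x = V_GS − 0.626. Then 95 x² + x − 5.464 = 0, giving x = 0.235 V (positive root), so V_GS = 0.861 V.
I_D = (V_DD − V_GS)/R = (6.09 − 0.861) / 32.2 = 0.162 mA.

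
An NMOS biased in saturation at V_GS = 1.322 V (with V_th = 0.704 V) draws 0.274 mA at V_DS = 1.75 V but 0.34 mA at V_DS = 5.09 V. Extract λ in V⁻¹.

With V_GS fixed, I_D ∝ (1 + λ V_DS) in saturation, so I_D2/I_D1 = (1 + λ V_DS2)/(1 + λ V_DS1).
0.34/0.274 = 1.241 = (1 + 5.09 λ)/(1 + 1.75 λ).
Solving: λ (I_D1 V_DS2 − I_D2 V_DS1) = I_D2 − I_D1, so λ = (0.34 − 0.274) / (0.274 × 5.09 − 0.34 × 1.75) = 0.066 / 0.8 = 0.0825 V⁻¹.

λ = 0.0825 V⁻¹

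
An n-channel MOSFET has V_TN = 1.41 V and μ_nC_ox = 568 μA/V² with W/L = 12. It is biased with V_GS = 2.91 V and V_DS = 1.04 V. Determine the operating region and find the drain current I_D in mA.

Triode; I_D = 6.95 mA

k_n = μ_nC_ox · (W/L) = 6.816 mA/V².
V_ov = V_GS − V_TN = 2.91 − 1.41 = 1.5 V.
Since V_DS = 1.04 V < V_ov = 1.5 V, the device is in the triode region.
I_D = k_n [V_ov · V_DS − ½ V_DS²] = 6.816 × [1.5 × 1.04 − 0.5 × 1.04²] = 6.95 mA.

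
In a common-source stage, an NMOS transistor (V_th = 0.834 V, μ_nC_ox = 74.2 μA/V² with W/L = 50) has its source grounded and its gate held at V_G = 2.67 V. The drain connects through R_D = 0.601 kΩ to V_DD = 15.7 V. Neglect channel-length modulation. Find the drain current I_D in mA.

I_D = 6.25 mA

V_GS = V_G = 2.67 V, so V_ov = 2.67 − 0.834 = 1.84 V.
k_n = μ_nC_ox · (W/L) = 3.71 mA/V².
Assume saturation: I_D = ½ k_n V_ov² = 0.5 × 3.71 × 1.84² = 6.25 mA, giving V_DS = V_DD − I_D R_D = 15.7 − 6.25 × 0.601 = 11.9 V.
V_DS = 11.9 V ≥ V_ov = 1.84 V, confirming saturation.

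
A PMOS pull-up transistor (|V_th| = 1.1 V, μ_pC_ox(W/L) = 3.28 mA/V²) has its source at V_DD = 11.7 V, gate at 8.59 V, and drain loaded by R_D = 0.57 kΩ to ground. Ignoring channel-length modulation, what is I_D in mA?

V_SG = V_DD − V_G = 11.7 − 8.59 = 3.11 V, so V_ov = 3.11 − 1.1 = 2.01 V.
Assume saturation: I_D = ½ k_p V_ov² = 0.5 × 3.28 × 2.01² = 6.63 mA, giving V_SD = V_DD − I_D R_D = 11.7 − 6.63 × 0.57 = 7.92 V.
V_SD = 7.92 V ≥ V_ov = 2.01 V, confirming saturation.

I_D = 6.63 mA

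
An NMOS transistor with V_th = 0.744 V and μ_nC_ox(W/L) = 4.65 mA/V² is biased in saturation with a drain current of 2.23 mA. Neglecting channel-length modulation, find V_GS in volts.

V_GS = 1.72 V

In saturation I_D = ½ k_n (V_GS − V_th)², so V_GS − V_th = √(2 I_D / k_n) = √(2 × 2.23 / 4.65) = 0.979 V.
V_GS = 0.744 + 0.979 = 1.72 V.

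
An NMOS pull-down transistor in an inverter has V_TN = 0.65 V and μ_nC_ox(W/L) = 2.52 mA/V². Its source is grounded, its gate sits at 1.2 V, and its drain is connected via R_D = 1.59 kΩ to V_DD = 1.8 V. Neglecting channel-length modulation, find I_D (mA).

I_D = 0.381 mA

V_GS = V_G = 1.2 V, so V_ov = 1.2 − 0.65 = 0.55 V.
Assume saturation: I_D = ½ k_n V_ov² = 0.5 × 2.52 × 0.55² = 0.381 mA, giving V_DS = V_DD − I_D R_D = 1.8 − 0.381 × 1.59 = 1.19 V.
V_DS = 1.19 V ≥ V_ov = 0.55 V, confirming saturation.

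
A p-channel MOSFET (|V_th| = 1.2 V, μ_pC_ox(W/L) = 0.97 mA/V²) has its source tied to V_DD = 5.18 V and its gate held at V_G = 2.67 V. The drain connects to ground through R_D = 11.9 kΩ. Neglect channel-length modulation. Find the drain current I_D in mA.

V_SG = V_DD − V_G = 5.18 − 2.67 = 2.51 V, so V_ov = 2.51 − 1.2 = 1.31 V.
Assume saturation: I_D = ½ k_p V_ov² = 0.5 × 0.97 × 1.31² = 0.832 mA, giving V_SD = V_DD − I_D R_D = 5.18 − 0.832 × 11.9 = -4.72 V.
But -4.72 V < V_ov = 1.31 V, so the device is actually in triode.
In triode I_D = k_p[V_ov V_SD − ½ V_SD²] and I_D = (V_DD − V_SD)/R_D. Equating: 5.77 V_SD² − 16.12 V_SD + 5.18 = 0, giving V_SD = 0.37 V (the root below V_ov).
I_D = (5.18 − 0.37) / 11.9 = 0.404 mA.

I_D = 0.404 mA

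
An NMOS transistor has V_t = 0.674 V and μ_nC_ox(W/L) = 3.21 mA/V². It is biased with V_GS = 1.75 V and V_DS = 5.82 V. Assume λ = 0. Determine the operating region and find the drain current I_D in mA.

Saturation; I_D = 1.86 mA

V_ov = V_GS − V_t = 1.75 − 0.674 = 1.08 V.
Since V_DS = 5.82 V ≥ V_ov = 1.08 V, the device is in saturation.
I_D = ½ k_n V_ov² = 0.5 × 3.21 × 1.08² = 1.86 mA.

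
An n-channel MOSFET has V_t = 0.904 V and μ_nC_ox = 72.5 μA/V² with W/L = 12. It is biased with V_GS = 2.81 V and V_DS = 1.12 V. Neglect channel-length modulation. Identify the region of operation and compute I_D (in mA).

Triode; I_D = 1.31 mA

k_n = μ_nC_ox · (W/L) = 0.87 mA/V².
V_ov = V_GS − V_t = 2.81 − 0.904 = 1.91 V.
Since V_DS = 1.12 V < V_ov = 1.91 V, the device is in the triode region.
I_D = k_n [V_ov · V_DS − ½ V_DS²] = 0.87 × [1.91 × 1.12 − 0.5 × 1.12²] = 1.31 mA.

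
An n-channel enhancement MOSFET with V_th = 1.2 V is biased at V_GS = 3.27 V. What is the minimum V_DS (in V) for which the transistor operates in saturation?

V_DS,sat = 2.07 V

The boundary between triode and saturation is V_DS = V_GS − V_th = V_ov.
V_ov = 3.27 − 1.2 = 2.07 V.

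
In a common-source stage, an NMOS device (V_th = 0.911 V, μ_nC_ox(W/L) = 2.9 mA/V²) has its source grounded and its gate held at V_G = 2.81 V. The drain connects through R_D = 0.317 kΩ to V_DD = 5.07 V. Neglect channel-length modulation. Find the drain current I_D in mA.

I_D = 5.23 mA

V_GS = V_G = 2.81 V, so V_ov = 2.81 − 0.911 = 1.9 V.
Assume saturation: I_D = ½ k_n V_ov² = 0.5 × 2.9 × 1.9² = 5.23 mA, giving V_DS = V_DD − I_D R_D = 5.07 − 5.23 × 0.317 = 3.41 V.
V_DS = 3.41 V ≥ V_ov = 1.9 V, confirming saturation.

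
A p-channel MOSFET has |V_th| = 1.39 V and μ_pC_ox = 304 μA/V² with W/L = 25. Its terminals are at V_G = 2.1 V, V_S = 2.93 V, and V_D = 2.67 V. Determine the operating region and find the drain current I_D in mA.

V_SG = V_S − V_G = 2.93 − 2.1 = 0.83 V; V_SD = V_S − V_D = 2.93 − 2.67 = 0.26 V.
V_SG = 0.83 V < |V_th| = 1.39 V, so the transistor is in cutoff.

Cutoff; I_D = 0 mA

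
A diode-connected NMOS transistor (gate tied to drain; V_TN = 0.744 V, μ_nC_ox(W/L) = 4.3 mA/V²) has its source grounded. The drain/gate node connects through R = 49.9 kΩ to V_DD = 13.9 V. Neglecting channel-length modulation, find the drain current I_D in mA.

I_D = 0.257 mA

With gate tied to drain, V_GS = V_DS ≥ V_GS − V_TN, so the device is in saturation.
KCL at the drain: ½ k_n (V_GS − V_TN)² = (V_DD − V_GS)/R.
Let x = V_GS − 0.744. Then 107 x² + x − 13.16 = 0, giving x = 0.346 V (positive root), so V_GS = 1.09 V.
I_D = (V_DD − V_GS)/R = (13.9 − 1.09) / 49.9 = 0.257 mA.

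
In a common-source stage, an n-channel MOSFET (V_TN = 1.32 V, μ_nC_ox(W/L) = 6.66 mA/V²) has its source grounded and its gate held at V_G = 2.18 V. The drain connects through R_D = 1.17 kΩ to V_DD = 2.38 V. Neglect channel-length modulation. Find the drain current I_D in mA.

I_D = 1.71 mA

V_GS = V_G = 2.18 V, so V_ov = 2.18 − 1.32 = 0.86 V.
Assume saturation: I_D = ½ k_n V_ov² = 0.5 × 6.66 × 0.86² = 2.46 mA, giving V_DS = V_DD − I_D R_D = 2.38 − 2.46 × 1.17 = -0.502 V.
But -0.502 V < V_ov = 0.86 V, so the device is actually in triode.
In triode I_D = k_n[V_ov V_DS − ½ V_DS²] and I_D = (V_DD − V_DS)/R_D. Equating: 3.9 V_DS² − 7.701 V_DS + 2.38 = 0, giving V_DS = 0.383 V (the root below V_ov).
I_D = (2.38 − 0.383) / 1.17 = 1.71 mA.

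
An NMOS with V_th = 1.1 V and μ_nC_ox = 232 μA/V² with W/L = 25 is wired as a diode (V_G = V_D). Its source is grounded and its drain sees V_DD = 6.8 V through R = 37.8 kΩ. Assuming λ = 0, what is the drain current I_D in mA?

I_D = 0.145 mA

With gate tied to drain, V_GS = V_DS ≥ V_GS − V_th, so the device is in saturation.
k_n = μ_nC_ox · (W/L) = 5.8 mA/V².
KCL at the drain: ½ k_n (V_GS − V_th)² = (V_DD − V_GS)/R.
Let x = V_GS − 1.1. Then 110 x² + x − 5.7 = 0, giving x = 0.224 V (positive root), so V_GS = 1.32 V.
I_D = (V_DD − V_GS)/R = (6.8 − 1.32) / 37.8 = 0.145 mA.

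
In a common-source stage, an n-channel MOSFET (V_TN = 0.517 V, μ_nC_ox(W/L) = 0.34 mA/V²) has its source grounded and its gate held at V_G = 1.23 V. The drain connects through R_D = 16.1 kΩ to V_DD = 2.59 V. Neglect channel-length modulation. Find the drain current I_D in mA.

V_GS = V_G = 1.23 V, so V_ov = 1.23 − 0.517 = 0.713 V.
Assume saturation: I_D = ½ k_n V_ov² = 0.5 × 0.34 × 0.713² = 0.0864 mA, giving V_DS = V_DD − I_D R_D = 2.59 − 0.0864 × 16.1 = 1.2 V.
V_DS = 1.2 V ≥ V_ov = 0.713 V, confirming saturation.

I_D = 0.0864 mA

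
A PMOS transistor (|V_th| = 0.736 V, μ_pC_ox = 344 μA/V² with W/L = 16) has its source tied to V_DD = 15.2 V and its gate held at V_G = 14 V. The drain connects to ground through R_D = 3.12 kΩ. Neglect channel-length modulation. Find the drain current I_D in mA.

I_D = 0.592 mA

V_SG = V_DD − V_G = 15.2 − 14 = 1.2 V, so V_ov = 1.2 − 0.736 = 0.464 V.
k_p = μ_pC_ox · (W/L) = 5.504 mA/V².
Assume saturation: I_D = ½ k_p V_ov² = 0.5 × 5.504 × 0.464² = 0.592 mA, giving V_SD = V_DD − I_D R_D = 15.2 − 0.592 × 3.12 = 13.4 V.
V_SD = 13.4 V ≥ V_ov = 0.464 V, confirming saturation.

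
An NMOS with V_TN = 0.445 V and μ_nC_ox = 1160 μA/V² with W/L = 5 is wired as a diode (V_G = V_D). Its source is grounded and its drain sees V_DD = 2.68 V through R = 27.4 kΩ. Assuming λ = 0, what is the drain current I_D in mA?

I_D = 0.0757 mA

With gate tied to drain, V_GS = V_DS ≥ V_GS − V_TN, so the device is in saturation.
k_n = μ_nC_ox · (W/L) = 5.8 mA/V².
KCL at the drain: ½ k_n (V_GS − V_TN)² = (V_DD − V_GS)/R.
Let x = V_GS − 0.445. Then 79.5 x² + x − 2.235 = 0, giving x = 0.162 V (positive root), so V_GS = 0.607 V.
I_D = (V_DD − V_GS)/R = (2.68 − 0.607) / 27.4 = 0.0757 mA.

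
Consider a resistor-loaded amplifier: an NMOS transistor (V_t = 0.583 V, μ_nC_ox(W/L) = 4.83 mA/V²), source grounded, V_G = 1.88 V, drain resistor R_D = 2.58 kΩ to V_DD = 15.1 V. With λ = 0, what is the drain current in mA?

V_GS = V_G = 1.88 V, so V_ov = 1.88 − 0.583 = 1.3 V.
Assume saturation: I_D = ½ k_n V_ov² = 0.5 × 4.83 × 1.3² = 4.06 mA, giving V_DS = V_DD − I_D R_D = 15.1 − 4.06 × 2.58 = 4.62 V.
V_DS = 4.62 V ≥ V_ov = 1.3 V, confirming saturation.

I_D = 4.06 mA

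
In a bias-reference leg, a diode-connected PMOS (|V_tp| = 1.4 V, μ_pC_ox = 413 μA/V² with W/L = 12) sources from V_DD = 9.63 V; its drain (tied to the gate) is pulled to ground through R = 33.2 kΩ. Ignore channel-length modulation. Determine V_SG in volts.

V_SG = 1.71 V

With gate tied to drain, V_SG = V_SD ≥ V_SG − |V_tp|, so the device is in saturation.
k_p = μ_pC_ox · (W/L) = 4.956 mA/V².
KCL at the drain: ½ k_p (V_SG − |V_tp|)² = (V_DD − V_SG)/R.
Let x = V_SG − 1.4. Then 82.3 x² + x − 8.23 = 0, giving x = 0.31 V (positive root), so V_SG = 1.71 V.
I_D = (V_DD − V_SG)/R = (9.63 − 1.71) / 33.2 = 0.239 mA.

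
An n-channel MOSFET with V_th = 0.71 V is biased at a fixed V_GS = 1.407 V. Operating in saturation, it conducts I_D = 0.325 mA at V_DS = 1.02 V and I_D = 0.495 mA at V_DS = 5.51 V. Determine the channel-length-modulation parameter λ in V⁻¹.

With V_GS fixed, I_D ∝ (1 + λ V_DS) in saturation, so I_D2/I_D1 = (1 + λ V_DS2)/(1 + λ V_DS1).
0.495/0.325 = 1.523 = (1 + 5.51 λ)/(1 + 1.02 λ).
Solving: λ (I_D1 V_DS2 − I_D2 V_DS1) = I_D2 − I_D1, so λ = (0.495 − 0.325) / (0.325 × 5.51 − 0.495 × 1.02) = 0.17 / 1.29 = 0.132 V⁻¹.

λ = 0.132 V⁻¹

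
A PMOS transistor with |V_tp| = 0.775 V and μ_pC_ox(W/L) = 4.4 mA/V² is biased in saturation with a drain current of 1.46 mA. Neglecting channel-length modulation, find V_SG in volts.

In saturation I_D = ½ k_p (V_SG − |V_tp|)², so V_SG − |V_tp| = √(2 I_D / k_p) = √(2 × 1.46 / 4.4) = 0.815 V.
V_SG = 0.775 + 0.815 = 1.59 V.

V_SG = 1.59 V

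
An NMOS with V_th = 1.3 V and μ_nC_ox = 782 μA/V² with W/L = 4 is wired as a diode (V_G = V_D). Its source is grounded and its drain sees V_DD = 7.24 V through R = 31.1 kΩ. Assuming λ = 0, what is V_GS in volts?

With gate tied to drain, V_GS = V_DS ≥ V_GS − V_th, so the device is in saturation.
k_n = μ_nC_ox · (W/L) = 3.128 mA/V².
KCL at the drain: ½ k_n (V_GS − V_th)² = (V_DD − V_GS)/R.
Let x = V_GS − 1.3. Then 48.6 x² + x − 5.94 = 0, giving x = 0.339 V (positive root), so V_GS = 1.64 V.
I_D = (V_DD − V_GS)/R = (7.24 − 1.64) / 31.1 = 0.18 mA.

V_GS = 1.64 V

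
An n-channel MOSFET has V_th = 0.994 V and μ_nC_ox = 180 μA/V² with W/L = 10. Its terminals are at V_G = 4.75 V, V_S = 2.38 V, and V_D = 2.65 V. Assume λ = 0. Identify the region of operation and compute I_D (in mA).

V_GS = V_G − V_S = 4.75 − 2.38 = 2.37 V; V_DS = V_D − V_S = 2.65 − 2.38 = 0.27 V.
k_n = μ_nC_ox · (W/L) = 1.8 mA/V².
V_ov = V_GS − V_th = 2.37 − 0.994 = 1.38 V.
Since V_DS = 0.27 V < V_ov = 1.38 V, the device is in the triode region.
I_D = k_n [V_ov · V_DS − ½ V_DS²] = 1.8 × [1.38 × 0.27 − 0.5 × 0.27²] = 0.603 mA.

Triode; I_D = 0.603 mA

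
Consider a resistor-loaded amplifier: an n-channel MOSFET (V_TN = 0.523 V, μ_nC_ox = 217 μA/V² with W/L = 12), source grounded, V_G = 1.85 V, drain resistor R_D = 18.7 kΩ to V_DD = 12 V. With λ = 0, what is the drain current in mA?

V_GS = V_G = 1.85 V, so V_ov = 1.85 − 0.523 = 1.33 V.
k_n = μ_nC_ox · (W/L) = 2.604 mA/V².
Assume saturation: I_D = ½ k_n V_ov² = 0.5 × 2.604 × 1.33² = 2.29 mA, giving V_DS = V_DD − I_D R_D = 12 − 2.29 × 18.7 = -30.9 V.
But -30.9 V < V_ov = 1.33 V, so the device is actually in triode.
In triode I_D = k_n[V_ov V_DS − ½ V_DS²] and I_D = (V_DD − V_DS)/R_D. Equating: 24.3 V_DS² − 65.62 V_DS + 12 = 0, giving V_DS = 0.197 V (the root below V_ov).
I_D = (12 − 0.197) / 18.7 = 0.631 mA.

I_D = 0.631 mA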